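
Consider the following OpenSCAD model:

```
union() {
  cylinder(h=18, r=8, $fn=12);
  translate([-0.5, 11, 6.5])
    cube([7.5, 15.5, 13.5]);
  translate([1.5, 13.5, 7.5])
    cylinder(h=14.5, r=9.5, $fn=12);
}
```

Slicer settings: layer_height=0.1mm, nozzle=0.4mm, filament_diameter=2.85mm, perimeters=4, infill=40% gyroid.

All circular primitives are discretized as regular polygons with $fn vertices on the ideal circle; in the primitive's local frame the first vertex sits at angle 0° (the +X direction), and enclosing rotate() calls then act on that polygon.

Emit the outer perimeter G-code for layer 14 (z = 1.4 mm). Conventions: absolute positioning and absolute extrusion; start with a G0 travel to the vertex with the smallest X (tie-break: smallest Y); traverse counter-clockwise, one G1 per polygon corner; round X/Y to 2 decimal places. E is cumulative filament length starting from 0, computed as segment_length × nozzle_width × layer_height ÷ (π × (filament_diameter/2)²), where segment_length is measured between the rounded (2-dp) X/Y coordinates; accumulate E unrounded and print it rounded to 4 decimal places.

At z = 1.4 mm: the cylinder: section is a regular 12-gon, circumradius r=8; the cube at (-0.5, 11) does not reach this height (z outside [6.5, 20]); the cylinder at (1.5, 13.5) does not reach this height (z outside [7.5, 22]); Merging all regions: only the r=8 cylinder is present, so the union is just that shape — 1 connected region. The outline is a single polygon with 12 vertices. Extrusion per mm of travel: 0.4 × 0.1 / (π × 1.425²) = 0.006270. Accumulating E over each segment gives final E = 0.3116.

G0 X-8.00 Y0.00 Z1.40
G1 X-6.93 Y-4.00 E0.0260
G1 X-4.00 Y-6.93 E0.0519
G1 X0.00 Y-8.00 E0.0779
G1 X4.00 Y-6.93 E0.1039
G1 X6.93 Y-4.00 E0.1299
G1 X8.00 Y0.00 E0.1558
G1 X6.93 Y4.00 E0.1818
G1 X4.00 Y6.93 E0.2078
G1 X0.00 Y8.00 E0.2337
G1 X-4.00 Y6.93 E0.2597
G1 X-6.93 Y4.00 E0.2857
G1 X-8.00 Y0.00 E0.3116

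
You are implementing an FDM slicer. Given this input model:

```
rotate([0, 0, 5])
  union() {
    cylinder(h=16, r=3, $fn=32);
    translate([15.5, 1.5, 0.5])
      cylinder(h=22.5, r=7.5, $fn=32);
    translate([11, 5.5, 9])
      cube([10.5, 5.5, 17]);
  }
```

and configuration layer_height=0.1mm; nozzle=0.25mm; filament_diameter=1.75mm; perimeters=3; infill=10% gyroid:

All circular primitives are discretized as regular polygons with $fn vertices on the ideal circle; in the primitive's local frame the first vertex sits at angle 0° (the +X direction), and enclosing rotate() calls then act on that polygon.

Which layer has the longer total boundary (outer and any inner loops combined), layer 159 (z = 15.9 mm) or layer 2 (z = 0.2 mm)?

layer 159 (z = 15.9 mm)

Layer 159 (z = 15.9): the cylinder: section is a regular 32-gon, circumradius r=3 (perimeter = 2·32·3.000·sin(180°/32) = 18.82 mm); the cylinder at (15.5, 1.5): section is a regular 32-gon, circumradius r=7.5 (perimeter = 2·32·7.500·sin(180°/32) = 47.05 mm); the cube at (11, 5.5) is present — its section is the full 10.5×5.5 rectangle (perimeter 32.00 mm); Taking the union: the regions partially overlap (shared area 28.89 mm²), so the edge portions inside another operand are dropped and the merged outline is re-measured after clipping — boundary = 73.13 mm; (whole slice rotated 5° about Z — lengths, areas and connectivity unchanged). So its perimeter = 73.13 mm. Layer 2 (z = 0.2): the r=3 cylinder contributes a regular 32-gon of circumradius 3 (perimeter = 2·32·3.000·sin(180°/32) = 18.82 mm); the cylinder at (15.5, 1.5) does not reach this height (z outside [0.5, 23]); the cube at (11, 5.5) does not reach this height (z outside [9, 26]); Merging all regions: only the r=3 cylinder is present, so the union is just that shape — boundary = 18.82 mm; (whole slice rotated 5° about Z — lengths, areas and connectivity unchanged). So its perimeter = 18.82 mm. Layer 159 is larger (73.13 vs 18.82 mm).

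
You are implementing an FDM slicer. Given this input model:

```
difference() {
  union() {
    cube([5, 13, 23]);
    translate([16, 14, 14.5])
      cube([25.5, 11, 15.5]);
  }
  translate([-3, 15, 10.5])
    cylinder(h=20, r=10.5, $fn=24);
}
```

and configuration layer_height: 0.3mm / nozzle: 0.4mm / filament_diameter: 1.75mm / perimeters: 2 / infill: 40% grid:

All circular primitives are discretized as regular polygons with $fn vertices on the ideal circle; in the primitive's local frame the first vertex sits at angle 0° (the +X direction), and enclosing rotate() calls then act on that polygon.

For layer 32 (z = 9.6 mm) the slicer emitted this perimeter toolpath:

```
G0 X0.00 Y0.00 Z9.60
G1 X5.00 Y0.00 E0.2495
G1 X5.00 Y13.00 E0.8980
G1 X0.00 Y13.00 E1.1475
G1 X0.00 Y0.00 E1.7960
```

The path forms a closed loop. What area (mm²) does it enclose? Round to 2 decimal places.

Apply the shoelace formula to the sequence of (X, Y) vertices; enclosed area = 65.00 mm².

65.00 mm²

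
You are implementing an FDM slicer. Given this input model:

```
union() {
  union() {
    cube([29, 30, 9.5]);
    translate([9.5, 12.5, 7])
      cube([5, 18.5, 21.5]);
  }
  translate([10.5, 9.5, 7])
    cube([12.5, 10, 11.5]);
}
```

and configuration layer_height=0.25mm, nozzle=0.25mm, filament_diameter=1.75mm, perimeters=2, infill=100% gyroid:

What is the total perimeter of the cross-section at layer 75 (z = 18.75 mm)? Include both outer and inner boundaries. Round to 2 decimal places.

At z = 18.75 mm: the cube is absent (z outside [0, 9.5]); the cube at (9.5, 12.5) is present — its section is the full 5×18.5 rectangle (perimeter 47.00 mm); Combining (union): only the 5×18.5 cube at (9.5, 12.5) is present, so the union is just that shape — boundary = 47.00 mm; the cube at (10.5, 9.5) is absent (z outside [7, 18.5]); Combining (union): only the result so far is present, so the union is just that shape — boundary = 47.00 mm. Overall, the cross-section is a single solid region. Total boundary length (outer) = 47.00 mm.

47.00 mm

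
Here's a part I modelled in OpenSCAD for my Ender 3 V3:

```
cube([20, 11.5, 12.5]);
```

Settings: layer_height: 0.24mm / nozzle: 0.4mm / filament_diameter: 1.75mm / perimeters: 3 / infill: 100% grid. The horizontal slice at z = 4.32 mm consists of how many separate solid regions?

1

At z = 4.32 mm: the cube (footprint 20×11.5) is included at this height. The result has 1 disconnected region.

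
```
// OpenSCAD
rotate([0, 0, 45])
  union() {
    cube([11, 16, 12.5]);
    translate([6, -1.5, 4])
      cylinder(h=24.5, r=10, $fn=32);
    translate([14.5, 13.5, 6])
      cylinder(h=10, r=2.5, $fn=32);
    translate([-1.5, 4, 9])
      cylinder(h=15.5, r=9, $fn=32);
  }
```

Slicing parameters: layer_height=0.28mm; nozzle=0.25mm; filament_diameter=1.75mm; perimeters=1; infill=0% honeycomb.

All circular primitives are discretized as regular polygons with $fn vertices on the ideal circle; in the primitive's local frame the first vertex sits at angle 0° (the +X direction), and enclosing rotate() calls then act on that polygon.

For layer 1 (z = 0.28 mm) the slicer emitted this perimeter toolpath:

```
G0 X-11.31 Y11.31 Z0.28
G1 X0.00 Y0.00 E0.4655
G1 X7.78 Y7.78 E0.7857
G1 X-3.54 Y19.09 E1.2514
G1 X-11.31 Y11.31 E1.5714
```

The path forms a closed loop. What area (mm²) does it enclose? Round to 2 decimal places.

175.97 mm²

Apply the shoelace formula to the sequence of (X, Y) vertices; enclosed area = 175.97 mm².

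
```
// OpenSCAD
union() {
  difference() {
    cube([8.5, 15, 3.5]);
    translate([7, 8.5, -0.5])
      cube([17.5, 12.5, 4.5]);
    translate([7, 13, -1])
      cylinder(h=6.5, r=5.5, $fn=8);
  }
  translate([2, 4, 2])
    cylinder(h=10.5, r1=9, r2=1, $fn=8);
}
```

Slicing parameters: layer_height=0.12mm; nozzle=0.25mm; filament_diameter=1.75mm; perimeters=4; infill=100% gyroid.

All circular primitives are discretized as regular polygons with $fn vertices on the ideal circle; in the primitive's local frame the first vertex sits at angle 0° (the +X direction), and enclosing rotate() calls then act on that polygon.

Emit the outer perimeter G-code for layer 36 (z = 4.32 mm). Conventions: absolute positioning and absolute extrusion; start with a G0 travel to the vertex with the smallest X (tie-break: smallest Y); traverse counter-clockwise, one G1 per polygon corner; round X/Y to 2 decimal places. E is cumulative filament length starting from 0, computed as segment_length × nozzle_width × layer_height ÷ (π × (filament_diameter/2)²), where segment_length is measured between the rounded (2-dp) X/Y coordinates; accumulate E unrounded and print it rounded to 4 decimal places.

G0 X-5.23 Y4.00 Z4.32
G1 X-3.11 Y-1.11 E0.0690
G1 X2.00 Y-3.23 E0.1380
G1 X7.11 Y-1.11 E0.2070
G1 X9.23 Y4.00 E0.2760
G1 X7.11 Y9.11 E0.3450
G1 X2.00 Y11.23 E0.4140
G1 X-3.11 Y9.11 E0.4830
G1 X-5.23 Y4.00 E0.5520

At z = 4.32 mm: the cube is not intersected at this z (z outside [0, 3.5]); the cube at (7, 8.5) does not reach this height (z outside [-0.5, 4]); the cylinder at (7, 13): section is a regular 8-gon, circumradius r=5.5; Taking the first minus the rest: the first operand is absent here, so nothing remains; the cone at (2, 4): at t=0.221 of its height the radius interpolates to r₁+(r₂−r₁)t = 7.232, giving a regular 8-gon of that circumradius; Combining (union): only the cone at (2, 4) is present, so the union is just that shape — 1 connected region. The outline is a single polygon with 8 vertices. Extrusion per mm of travel: 0.25 × 0.12 / (π × 0.875²) = 0.012473. Accumulating E over each segment gives final E = 0.5520.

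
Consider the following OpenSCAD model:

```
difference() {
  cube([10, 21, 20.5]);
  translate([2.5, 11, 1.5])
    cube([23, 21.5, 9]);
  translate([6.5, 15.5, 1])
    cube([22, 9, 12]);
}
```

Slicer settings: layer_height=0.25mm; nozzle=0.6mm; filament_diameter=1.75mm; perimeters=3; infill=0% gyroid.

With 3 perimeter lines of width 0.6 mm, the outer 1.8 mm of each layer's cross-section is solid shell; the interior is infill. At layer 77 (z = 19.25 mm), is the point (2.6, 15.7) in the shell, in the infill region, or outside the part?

infill

At z = 19.25 mm: the cube is present — its section is the full 10×21 rectangle; the cube at (2.5, 11) is not intersected at this z (z outside [1.5, 10.5]); the cube at (6.5, 15.5) is absent (z outside [1, 13]); Subtracting the remaining from the first: none of the subtracted shapes is present at this height, so the 10×21 cube is unchanged — 1 connected region. Overall, the cross-section is a single solid region. The nearest boundary edge runs (0.00, 21.00)→(0.00, 0.00); distance from the point to it = 2.60 mm. The point is inside the cross-section and 2.60 mm from the nearest boundary — more than the 1.8 mm shell width (3 × 0.6), so it's in the infill interior.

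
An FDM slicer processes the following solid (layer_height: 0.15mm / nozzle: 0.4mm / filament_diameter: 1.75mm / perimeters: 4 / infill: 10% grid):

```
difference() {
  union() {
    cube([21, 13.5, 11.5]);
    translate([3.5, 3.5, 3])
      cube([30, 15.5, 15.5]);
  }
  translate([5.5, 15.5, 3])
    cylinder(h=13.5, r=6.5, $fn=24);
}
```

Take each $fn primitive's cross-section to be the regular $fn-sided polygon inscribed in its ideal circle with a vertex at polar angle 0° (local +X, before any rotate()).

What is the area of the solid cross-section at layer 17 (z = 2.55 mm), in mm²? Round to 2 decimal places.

At z = 2.55 mm: the cube is present — its section is the full 21×13.5 rectangle (area 283.50 mm²); the cube at (3.5, 3.5) does not reach this height (z outside [3, 18.5]); Merging all regions: only the 21×13.5 cube is present, so the union is just that shape — area = 283.50 mm²; the cylinder at (5.5, 15.5) is absent (z outside [3, 16.5]); Subtracting the remaining from the first: none of the subtracted shapes is present at this height, so that combined region is unchanged — area = 283.50 mm². Overall, the cross-section is a single solid region. Net area = 283.50 mm².

283.50 mm²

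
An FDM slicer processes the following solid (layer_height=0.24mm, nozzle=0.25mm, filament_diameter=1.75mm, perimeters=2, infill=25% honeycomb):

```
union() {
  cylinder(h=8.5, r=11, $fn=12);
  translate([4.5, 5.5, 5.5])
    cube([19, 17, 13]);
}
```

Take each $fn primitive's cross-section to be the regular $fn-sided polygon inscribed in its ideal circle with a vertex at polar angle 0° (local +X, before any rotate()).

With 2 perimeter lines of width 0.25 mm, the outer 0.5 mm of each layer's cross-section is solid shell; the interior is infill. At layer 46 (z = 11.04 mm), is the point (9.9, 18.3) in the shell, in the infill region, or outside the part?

infill

At z = 11.04 mm: the cylinder does not reach this height (z outside [0, 8.5]); the cube at (4.5, 5.5) is present — its section is the full 19×17 rectangle; Taking the union: only the 19×17 cube at (4.5, 5.5) is present, so the union is just that shape — 1 connected region. Overall, the cross-section is a single solid region. The nearest boundary edge runs (23.50, 22.50)→(4.50, 22.50); distance from the point to it = 4.20 mm. The point is inside the cross-section and 4.20 mm from the nearest boundary — more than the 0.5 mm shell width (2 × 0.25), so it's in the infill interior.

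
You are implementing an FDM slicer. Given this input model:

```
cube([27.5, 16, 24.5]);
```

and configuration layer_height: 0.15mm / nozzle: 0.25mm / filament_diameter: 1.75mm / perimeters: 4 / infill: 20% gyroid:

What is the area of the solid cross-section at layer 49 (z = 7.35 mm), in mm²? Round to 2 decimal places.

At z = 7.35 mm: the 27.5×16 cube contributes its full rectangle (area 440.00 mm²). Overall, the cross-section is a single solid region. Net area = 440.00 mm².

440.00 mm²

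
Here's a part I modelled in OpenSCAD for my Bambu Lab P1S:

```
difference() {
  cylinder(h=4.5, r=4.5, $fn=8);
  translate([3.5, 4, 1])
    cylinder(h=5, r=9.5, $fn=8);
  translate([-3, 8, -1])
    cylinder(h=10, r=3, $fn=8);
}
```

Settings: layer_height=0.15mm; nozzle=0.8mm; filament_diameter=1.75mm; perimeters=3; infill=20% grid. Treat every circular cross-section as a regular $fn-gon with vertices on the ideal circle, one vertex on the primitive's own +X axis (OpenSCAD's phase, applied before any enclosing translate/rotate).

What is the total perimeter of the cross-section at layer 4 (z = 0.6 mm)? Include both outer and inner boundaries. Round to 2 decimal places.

At z = 0.6 mm: the r=4.5 cylinder gives a regular 8-gon of circumradius 4.5 (constant along its height) (perimeter = 2·8·4.500·sin(180°/8) = 27.55 mm); the cylinder at (3.5, 4) is absent (z outside [1, 6]); the cylinder at (-3, 8): section is a regular 8-gon, circumradius r=3 (perimeter = 2·8·3.000·sin(180°/8) = 18.37 mm); Taking the first minus the rest: starting from the r=4.5 cylinder, the r=3 cylinder at (-3, 8) misses the remaining region (no effect) — boundary = 27.55 mm. Overall, the cross-section is a single solid region. Total boundary length (outer) = 27.55 mm.

27.55 mm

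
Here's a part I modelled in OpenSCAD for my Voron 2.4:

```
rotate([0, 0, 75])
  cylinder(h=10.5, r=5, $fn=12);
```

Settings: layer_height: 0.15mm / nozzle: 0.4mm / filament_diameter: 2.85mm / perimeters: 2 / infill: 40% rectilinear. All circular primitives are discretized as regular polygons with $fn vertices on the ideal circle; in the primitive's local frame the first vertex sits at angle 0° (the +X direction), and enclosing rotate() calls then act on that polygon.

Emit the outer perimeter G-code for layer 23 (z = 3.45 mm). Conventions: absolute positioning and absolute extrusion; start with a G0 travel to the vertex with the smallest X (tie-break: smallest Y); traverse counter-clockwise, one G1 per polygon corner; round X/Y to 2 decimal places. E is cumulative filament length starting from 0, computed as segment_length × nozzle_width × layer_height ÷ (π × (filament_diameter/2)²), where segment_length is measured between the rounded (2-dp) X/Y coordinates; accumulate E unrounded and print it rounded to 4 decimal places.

At z = 3.45 mm: the cylinder: section is a regular 12-gon, circumradius r=5; (whole slice rotated 75° about Z — lengths, areas and connectivity unchanged). The outline is a single polygon with 12 vertices. Extrusion per mm of travel: 0.4 × 0.15 / (π × 1.425²) = 0.009405. Accumulating E over each segment gives final E = 0.2922.

G0 X-4.83 Y-1.29 Z3.45
G1 X-3.54 Y-3.54 E0.0244
G1 X-1.29 Y-4.83 E0.0488
G1 X1.29 Y-4.83 E0.0731
G1 X3.54 Y-3.54 E0.0974
G1 X4.83 Y-1.29 E0.1218
G1 X4.83 Y1.29 E0.1461
G1 X3.54 Y3.54 E0.1705
G1 X1.29 Y4.83 E0.1949
G1 X-1.29 Y4.83 E0.2192
G1 X-3.54 Y3.54 E0.2435
G1 X-4.83 Y1.29 E0.2679
G1 X-4.83 Y-1.29 E0.2922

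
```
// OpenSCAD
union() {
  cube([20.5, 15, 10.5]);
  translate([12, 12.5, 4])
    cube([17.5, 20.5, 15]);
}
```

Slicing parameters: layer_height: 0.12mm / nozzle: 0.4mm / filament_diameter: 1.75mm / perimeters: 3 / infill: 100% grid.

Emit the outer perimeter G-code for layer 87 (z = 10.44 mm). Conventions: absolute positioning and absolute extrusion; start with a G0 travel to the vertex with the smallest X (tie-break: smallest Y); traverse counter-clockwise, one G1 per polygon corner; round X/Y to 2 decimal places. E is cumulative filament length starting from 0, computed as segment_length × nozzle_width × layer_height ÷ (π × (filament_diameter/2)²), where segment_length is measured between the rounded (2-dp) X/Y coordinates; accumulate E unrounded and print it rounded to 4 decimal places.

G0 X0.00 Y0.00 Z10.44
G1 X20.50 Y0.00 E0.4091
G1 X20.50 Y12.50 E0.6586
G1 X29.50 Y12.50 E0.8382
G1 X29.50 Y33.00 E1.2473
G1 X12.00 Y33.00 E1.5965
G1 X12.00 Y15.00 E1.9557
G1 X0.00 Y15.00 E2.1952
G1 X0.00 Y0.00 E2.4945

At z = 10.44 mm: the cube is present — its section is the full 20.5×15 rectangle; the cube at (12, 12.5) is present — its section is the full 17.5×20.5 rectangle; Merging all regions: the regions partially overlap (shared area 21.25 mm²), so overlapping operands fuse into one piece — 1 connected region. The outline is a single polygon with 8 vertices. Extrusion per mm of travel: 0.4 × 0.12 / (π × 0.875²) = 0.019956. Accumulating E over each segment gives final E = 2.4945.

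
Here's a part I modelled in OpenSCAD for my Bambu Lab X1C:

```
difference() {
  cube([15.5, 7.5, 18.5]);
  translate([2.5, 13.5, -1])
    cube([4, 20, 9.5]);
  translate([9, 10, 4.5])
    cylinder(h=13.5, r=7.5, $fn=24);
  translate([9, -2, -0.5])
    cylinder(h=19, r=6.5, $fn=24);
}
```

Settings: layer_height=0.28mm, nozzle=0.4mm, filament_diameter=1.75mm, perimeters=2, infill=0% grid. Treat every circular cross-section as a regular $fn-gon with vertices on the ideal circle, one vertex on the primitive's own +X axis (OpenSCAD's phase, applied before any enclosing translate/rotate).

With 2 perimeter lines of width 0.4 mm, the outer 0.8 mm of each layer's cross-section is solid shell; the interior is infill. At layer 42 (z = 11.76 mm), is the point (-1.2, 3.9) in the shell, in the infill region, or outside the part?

At z = 11.76 mm: the cube is present — its section is the full 15.5×7.5 rectangle; the cube at (2.5, 13.5) is absent (z outside [-1, 8.5]); the r=7.5 cylinder at (9, 10) gives a regular 24-gon of circumradius 7.5 (constant along its height); the r=6.5 cylinder at (9, -2) contributes a regular 24-gon of circumradius 6.5; After the difference (first − rest): starting from the 15.5×7.5 cube, the r=7.5 cylinder at (9, 10) partially overlaps it — only the 50.44 mm² overlap (of its 174.70 mm²) is removed, clipping the outline; the r=6.5 cylinder at (9, -2) partially overlaps it — only the 31.03 mm² overlap (of its 131.22 mm²) is removed, clipping the outline — 2 connected regions. Overall, the cross-section has 2 separate islands. The nearest boundary edge runs (0.00, 0.00)→(0.00, 7.50); distance from the point to it = 1.20 mm. The point is not inside any of the regions above, so it lies outside the cross-section (1.20 mm from the nearest boundary).

outside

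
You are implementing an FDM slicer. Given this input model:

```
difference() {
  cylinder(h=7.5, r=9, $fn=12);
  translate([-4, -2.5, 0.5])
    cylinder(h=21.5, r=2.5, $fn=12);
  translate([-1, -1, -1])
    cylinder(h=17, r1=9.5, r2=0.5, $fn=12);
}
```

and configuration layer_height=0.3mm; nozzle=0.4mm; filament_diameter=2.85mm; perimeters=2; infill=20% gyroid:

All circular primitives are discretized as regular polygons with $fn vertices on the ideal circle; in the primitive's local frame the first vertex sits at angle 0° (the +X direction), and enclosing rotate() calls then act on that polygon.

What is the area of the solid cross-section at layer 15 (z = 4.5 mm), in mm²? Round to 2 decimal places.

112.79 mm²

At z = 4.5 mm: the cylinder: section is a regular 12-gon, circumradius r=9 (area = (12/2)·9.000²·sin(360°/12) = 243.00 mm²); the cylinder at (-4, -2.5): section is a regular 12-gon, circumradius r=2.5 (area = (12/2)·2.500²·sin(360°/12) = 18.75 mm²); the cone at (-1, -1) (r1=9.5→r2=0.5) has section circumradius 6.588 here — a regular 12-gon (area = (12/2)·6.588²·sin(360°/12) = 130.21 mm²); After the difference (first − rest): starting from the r=9 cylinder (243.00 mm²), the r=2.5 cylinder at (-4, -2.5) lies wholly inside it (removes its full 18.75 mm² and its 15.53 mm outline becomes a hole wall); the cone at (-1, -1) partially overlaps it — only the 111.46 mm² overlap (of its 130.21 mm²) is removed, clipping the outline — area = 112.79 mm². Overall, the cross-section is one region with 1 hole. Net area = 112.79 mm².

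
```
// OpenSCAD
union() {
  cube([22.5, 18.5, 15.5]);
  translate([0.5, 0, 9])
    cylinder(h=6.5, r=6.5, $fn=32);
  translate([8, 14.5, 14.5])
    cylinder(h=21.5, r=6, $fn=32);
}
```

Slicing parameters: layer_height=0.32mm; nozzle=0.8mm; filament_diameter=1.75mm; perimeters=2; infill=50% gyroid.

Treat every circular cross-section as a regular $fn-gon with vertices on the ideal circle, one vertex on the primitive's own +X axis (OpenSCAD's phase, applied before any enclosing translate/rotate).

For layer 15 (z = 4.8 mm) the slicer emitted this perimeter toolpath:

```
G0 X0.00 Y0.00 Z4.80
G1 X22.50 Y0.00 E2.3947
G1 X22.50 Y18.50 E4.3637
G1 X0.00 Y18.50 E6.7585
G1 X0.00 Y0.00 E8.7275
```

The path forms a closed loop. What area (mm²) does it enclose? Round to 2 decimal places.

416.25 mm²

Apply the shoelace formula to the sequence of (X, Y) vertices; enclosed area = 416.25 mm².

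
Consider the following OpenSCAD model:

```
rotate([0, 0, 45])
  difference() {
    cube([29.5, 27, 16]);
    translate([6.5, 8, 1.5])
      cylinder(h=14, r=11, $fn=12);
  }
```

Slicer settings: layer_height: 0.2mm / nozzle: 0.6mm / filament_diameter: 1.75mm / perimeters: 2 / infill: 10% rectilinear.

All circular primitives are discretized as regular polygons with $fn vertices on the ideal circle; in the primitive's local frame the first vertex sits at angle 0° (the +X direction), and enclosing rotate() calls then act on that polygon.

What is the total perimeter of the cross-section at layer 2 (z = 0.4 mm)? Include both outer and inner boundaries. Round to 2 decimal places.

113.00 mm

At z = 0.4 mm: the 29.5×27 cube contributes its full rectangle (perimeter 113.00 mm); the cylinder at (6.5, 8) does not reach this height (z outside [1.5, 15.5]); After the difference (first − rest): none of the subtracted shapes is present at this height, so the 29.5×27 cube is unchanged — boundary = 113.00 mm; (rotated 45° about Z; rotation is an isometry so areas/perimeters/island counts are preserved). Overall, the cross-section is a single solid region. Total boundary length (outer) = 113.00 mm.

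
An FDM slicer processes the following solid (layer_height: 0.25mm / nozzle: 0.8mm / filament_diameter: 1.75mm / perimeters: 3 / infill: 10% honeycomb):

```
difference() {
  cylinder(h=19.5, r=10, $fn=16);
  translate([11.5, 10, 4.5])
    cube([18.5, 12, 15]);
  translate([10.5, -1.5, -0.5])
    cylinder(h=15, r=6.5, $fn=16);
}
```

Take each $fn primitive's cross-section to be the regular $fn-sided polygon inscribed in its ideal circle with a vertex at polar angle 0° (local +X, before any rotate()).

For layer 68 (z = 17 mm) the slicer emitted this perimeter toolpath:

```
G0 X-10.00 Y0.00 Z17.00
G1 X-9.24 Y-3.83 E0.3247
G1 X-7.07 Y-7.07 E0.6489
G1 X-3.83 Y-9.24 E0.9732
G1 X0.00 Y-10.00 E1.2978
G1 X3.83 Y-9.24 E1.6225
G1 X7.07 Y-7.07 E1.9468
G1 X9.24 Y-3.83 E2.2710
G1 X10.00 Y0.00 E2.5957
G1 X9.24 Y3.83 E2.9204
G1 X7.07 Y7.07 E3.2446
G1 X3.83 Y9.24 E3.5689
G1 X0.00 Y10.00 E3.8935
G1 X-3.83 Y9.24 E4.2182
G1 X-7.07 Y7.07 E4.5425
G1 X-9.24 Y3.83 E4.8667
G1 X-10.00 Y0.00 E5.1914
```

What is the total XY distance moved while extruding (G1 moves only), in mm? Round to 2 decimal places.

62.43 mm

Sum the Euclidean lengths of each G1 segment: total = 62.43 mm.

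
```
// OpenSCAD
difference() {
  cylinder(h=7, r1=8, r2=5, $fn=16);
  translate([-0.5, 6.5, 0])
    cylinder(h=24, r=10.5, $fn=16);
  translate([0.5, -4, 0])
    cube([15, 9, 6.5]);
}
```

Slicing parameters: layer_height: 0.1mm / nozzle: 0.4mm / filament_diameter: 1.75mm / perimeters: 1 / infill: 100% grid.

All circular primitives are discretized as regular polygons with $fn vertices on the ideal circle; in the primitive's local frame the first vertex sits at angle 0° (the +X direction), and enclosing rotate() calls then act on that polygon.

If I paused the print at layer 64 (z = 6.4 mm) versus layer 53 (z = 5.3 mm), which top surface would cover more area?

Layer 64 (z = 6.4): the cone (r1=8→r2=5) has section circumradius 5.257 here — a regular 16-gon (area = (16/2)·5.257²·sin(360°/16) = 84.61 mm²); the r=10.5 cylinder at (-0.5, 6.5) contributes a regular 16-gon of circumradius 10.5 (area = (16/2)·10.500²·sin(360°/16) = 337.53 mm²); the 15×9 cube at (0.5, -4) contributes its full rectangle (area 135.00 mm²); Taking the first minus the rest: starting from the cone (84.61 mm²), the r=10.5 cylinder at (-0.5, 6.5) partially overlaps it — only the 76.27 mm² overlap (of its 337.53 mm²) is removed, clipping the outline; the 15×9 cube at (0.5, -4) partially overlaps it — only the 1.87 mm² overlap (of its 135.00 mm²) is removed, clipping the outline — area = 6.47 mm². So its area = 6.47 mm². Layer 53 (z = 5.3): the cone: at t=0.757 of its height the radius interpolates to r₁+(r₂−r₁)t = 5.729, giving a regular 16-gon of that circumradius (area = (16/2)·5.729²·sin(360°/16) = 100.47 mm²); the cylinder at (-0.5, 6.5): section is a regular 16-gon, circumradius r=10.5 (area = (16/2)·10.500²·sin(360°/16) = 337.53 mm²); the 15×9 cube at (0.5, -4) contributes its full rectangle (area 135.00 mm²); Subtracting the remaining from the first: starting from the cone (100.47 mm²), the r=10.5 cylinder at (-0.5, 6.5) partially overlaps it — only the 86.88 mm² overlap (of its 337.53 mm²) is removed, clipping the outline; the 15×9 cube at (0.5, -4) partially overlaps it — only the 2.89 mm² overlap (of its 135.00 mm²) is removed, clipping the outline — area = 10.70 mm². So its area = 10.70 mm². Layer 53 is larger (10.70 vs 6.47 mm²).

layer 53 (z = 5.3 mm)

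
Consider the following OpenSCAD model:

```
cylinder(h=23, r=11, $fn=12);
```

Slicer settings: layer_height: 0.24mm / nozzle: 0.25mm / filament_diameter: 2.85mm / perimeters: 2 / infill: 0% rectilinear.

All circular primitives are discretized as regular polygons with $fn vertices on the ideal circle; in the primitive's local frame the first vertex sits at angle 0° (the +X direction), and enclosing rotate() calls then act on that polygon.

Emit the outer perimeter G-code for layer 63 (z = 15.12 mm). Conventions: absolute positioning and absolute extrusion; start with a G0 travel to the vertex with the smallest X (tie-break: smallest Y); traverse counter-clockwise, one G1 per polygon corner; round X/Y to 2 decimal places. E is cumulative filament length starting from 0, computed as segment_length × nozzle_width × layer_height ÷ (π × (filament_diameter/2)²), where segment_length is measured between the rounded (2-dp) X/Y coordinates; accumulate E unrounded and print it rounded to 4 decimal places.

At z = 15.12 mm: the cylinder: section is a regular 12-gon, circumradius r=11. The outline is a single polygon with 12 vertices. Extrusion per mm of travel: 0.25 × 0.24 / (π × 1.425²) = 0.009405. Accumulating E over each segment gives final E = 0.6428.

G0 X-11.00 Y0.00 Z15.12
G1 X-9.53 Y-5.50 E0.0535
G1 X-5.50 Y-9.53 E0.1071
G1 X0.00 Y-11.00 E0.1607
G1 X5.50 Y-9.53 E0.2142
G1 X9.53 Y-5.50 E0.2678
G1 X11.00 Y0.00 E0.3214
G1 X9.53 Y5.50 E0.3749
G1 X5.50 Y9.53 E0.4285
G1 X0.00 Y11.00 E0.4821
G1 X-5.50 Y9.53 E0.5356
G1 X-9.53 Y5.50 E0.5892
G1 X-11.00 Y0.00 E0.6428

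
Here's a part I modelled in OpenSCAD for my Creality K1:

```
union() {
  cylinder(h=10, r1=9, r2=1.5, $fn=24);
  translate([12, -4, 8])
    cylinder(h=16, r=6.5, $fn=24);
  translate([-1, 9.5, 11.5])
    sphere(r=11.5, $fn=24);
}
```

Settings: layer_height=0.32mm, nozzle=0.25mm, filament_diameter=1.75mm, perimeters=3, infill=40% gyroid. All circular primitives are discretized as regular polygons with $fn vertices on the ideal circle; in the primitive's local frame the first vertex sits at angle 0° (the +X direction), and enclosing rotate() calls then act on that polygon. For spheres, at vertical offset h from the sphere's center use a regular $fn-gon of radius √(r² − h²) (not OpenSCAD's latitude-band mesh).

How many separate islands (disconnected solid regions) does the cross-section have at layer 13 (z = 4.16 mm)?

At z = 4.16 mm: the cone (r1=9→r2=1.5) has section circumradius 5.880 here — a regular 24-gon; the cylinder at (12, -4) does not reach this height (z outside [8, 24]); the sphere at (-1, 9.5): section is a regular 24-gon, circumradius = √(r²−h²) = √(11.5²−7.34²) = 8.853; Combining (union): the regions partially overlap (shared area 37.92 mm²), so overlapping operands fuse into one piece — 1 connected region. Overall, the cross-section is a single solid region. Island count = 1.

1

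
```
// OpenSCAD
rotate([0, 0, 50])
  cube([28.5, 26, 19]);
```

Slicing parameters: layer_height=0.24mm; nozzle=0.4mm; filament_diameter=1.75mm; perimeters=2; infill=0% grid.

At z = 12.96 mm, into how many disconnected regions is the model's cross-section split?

1

At z = 12.96 mm: the 28.5×26 cube contributes its full rectangle; (whole slice rotated 50° about Z — lengths, areas and connectivity unchanged). The result has 1 disconnected region.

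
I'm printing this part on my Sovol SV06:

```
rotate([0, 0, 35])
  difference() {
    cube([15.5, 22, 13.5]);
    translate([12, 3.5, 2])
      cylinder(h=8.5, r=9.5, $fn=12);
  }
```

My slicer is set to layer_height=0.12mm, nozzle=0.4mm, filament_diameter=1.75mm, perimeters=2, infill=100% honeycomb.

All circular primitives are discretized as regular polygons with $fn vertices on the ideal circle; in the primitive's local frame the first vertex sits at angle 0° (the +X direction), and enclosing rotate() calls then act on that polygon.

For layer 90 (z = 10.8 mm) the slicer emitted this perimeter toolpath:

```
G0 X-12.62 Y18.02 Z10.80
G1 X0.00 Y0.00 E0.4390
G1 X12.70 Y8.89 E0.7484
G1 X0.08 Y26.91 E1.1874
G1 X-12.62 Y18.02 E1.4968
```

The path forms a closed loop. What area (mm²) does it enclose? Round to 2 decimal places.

Apply the shoelace formula to the sequence of (X, Y) vertices; enclosed area = 341.05 mm².

341.05 mm²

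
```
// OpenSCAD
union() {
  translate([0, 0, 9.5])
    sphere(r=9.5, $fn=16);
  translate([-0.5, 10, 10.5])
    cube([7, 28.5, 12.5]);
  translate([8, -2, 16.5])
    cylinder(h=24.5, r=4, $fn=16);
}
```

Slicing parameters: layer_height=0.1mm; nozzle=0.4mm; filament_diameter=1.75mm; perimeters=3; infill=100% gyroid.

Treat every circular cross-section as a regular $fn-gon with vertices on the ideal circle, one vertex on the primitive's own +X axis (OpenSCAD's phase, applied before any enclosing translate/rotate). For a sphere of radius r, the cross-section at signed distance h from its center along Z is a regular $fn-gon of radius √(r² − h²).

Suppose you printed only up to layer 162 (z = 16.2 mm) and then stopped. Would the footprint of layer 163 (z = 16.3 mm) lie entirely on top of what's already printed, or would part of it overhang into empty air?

Compare the two slices. At z = 16.2: the r=9.5 sphere slices to a regular 16-gon of circumradius 6.735 (√(r²−h²) with h=6.7 from center) (area = (16/2)·6.735²·sin(360°/16) = 138.87 mm²); the cube at (-0.5, 10) (footprint 7×28.5) is included at this height (area 199.50 mm²); the cylinder at (8, -2) is not intersected at this z (z outside [16.5, 41]); Combining (union): the 2 present regions are separate (no shared area or edge), so areas and boundary lengths simply add and each stays a separate island — area = 338.37 mm². At z = 16.3: the r=9.5 sphere slices to a regular 16-gon of circumradius 6.634 (√(r²−h²) with h=6.8 from center) (area = (16/2)·6.634²·sin(360°/16) = 134.74 mm²); the 7×28.5 cube at (-0.5, 10) contributes its full rectangle (area 199.50 mm²); the cylinder at (8, -2) does not reach this height (z outside [16.5, 41]); Merging all regions: the 2 present regions are separate (no shared area or edge), so areas and boundary lengths simply add and each stays a separate island — area = 334.24 mm². Checking containment: the cross-section at z = 16.3 is a subset of the cross-section at z = 16.2.

entirely on top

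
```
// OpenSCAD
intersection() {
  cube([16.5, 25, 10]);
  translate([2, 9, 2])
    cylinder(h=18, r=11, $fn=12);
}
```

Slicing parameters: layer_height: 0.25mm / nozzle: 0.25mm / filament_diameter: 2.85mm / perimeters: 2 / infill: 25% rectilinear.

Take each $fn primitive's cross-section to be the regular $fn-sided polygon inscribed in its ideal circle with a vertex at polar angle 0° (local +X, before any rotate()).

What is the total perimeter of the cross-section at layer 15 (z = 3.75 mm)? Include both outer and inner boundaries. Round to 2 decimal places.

At z = 3.75 mm: the cube is present — its section is the full 16.5×25 rectangle (perimeter 83.00 mm); the r=11 cylinder at (2, 9) gives a regular 12-gon of circumradius 11 (constant along its height) (perimeter = 2·12·11.000·sin(180°/12) = 68.33 mm); Taking the intersection: the r=11 cylinder at (2, 9) partially overlaps the 16.5×25 cube; clipping to the common part keeps 213.88 mm² — boundary = 57.29 mm. Overall, the cross-section is a single solid region. Total boundary length (outer) = 57.29 mm.

57.29 mm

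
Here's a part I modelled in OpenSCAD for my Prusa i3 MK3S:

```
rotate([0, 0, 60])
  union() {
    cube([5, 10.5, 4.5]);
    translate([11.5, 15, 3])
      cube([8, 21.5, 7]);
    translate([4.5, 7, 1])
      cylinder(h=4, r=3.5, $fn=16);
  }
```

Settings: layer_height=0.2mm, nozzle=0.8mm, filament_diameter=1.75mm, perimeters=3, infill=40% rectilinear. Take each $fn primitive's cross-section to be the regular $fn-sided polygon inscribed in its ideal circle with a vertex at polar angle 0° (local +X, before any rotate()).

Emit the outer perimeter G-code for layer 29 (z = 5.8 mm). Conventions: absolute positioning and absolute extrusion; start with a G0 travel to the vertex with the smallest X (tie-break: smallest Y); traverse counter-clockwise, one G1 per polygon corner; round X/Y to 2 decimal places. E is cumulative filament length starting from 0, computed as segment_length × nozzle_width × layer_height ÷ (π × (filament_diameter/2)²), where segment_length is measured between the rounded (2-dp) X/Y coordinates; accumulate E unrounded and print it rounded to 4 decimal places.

G0 X-25.86 Y28.21 Z5.80
G1 X-7.24 Y17.46 E1.4302
G1 X-3.24 Y24.39 E1.9625
G1 X-21.86 Y35.14 E3.3927
G1 X-25.86 Y28.21 E3.9250

At z = 5.8 mm: the cube is absent (z outside [0, 4.5]); the cube at (11.5, 15) (footprint 8×21.5) is included at this height; the cylinder at (4.5, 7) is not intersected at this z (z outside [1, 5]); Combining (union): only the 8×21.5 cube at (11.5, 15) is present, so the union is just that shape — 1 connected region; (rotated 60° about Z; rotation is an isometry so areas/perimeters/island counts are preserved). The outline is a single polygon with 4 vertices. Extrusion per mm of travel: 0.8 × 0.2 / (π × 0.875²) = 0.066520. Accumulating E over each segment gives final E = 3.9250.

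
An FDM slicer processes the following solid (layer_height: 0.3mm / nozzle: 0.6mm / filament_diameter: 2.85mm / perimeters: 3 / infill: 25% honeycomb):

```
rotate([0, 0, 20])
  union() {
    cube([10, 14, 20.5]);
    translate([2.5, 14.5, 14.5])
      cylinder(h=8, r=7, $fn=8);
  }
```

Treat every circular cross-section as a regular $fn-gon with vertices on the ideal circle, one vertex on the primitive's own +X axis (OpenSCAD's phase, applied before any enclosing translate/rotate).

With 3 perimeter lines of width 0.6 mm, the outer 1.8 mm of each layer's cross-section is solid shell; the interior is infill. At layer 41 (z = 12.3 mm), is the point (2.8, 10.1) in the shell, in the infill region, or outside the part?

At z = 12.3 mm: the cube is present — its section is the full 10×14 rectangle; the cylinder at (2.5, 14.5) is absent (z outside [14.5, 22.5]); Combining (union): only the 10×14 cube is present, so the union is just that shape — 1 connected region; (rotated 20° about Z; rotation is an isometry so areas/perimeters/island counts are preserved). Overall, the cross-section is a single solid region. Undo the 20° rotation: the query point maps to (6.086, 8.533) in the un-rotated model frame. The nearest boundary edge runs (10.00, 0.00)→(10.00, 14.00); distance from the point to it = 3.91 mm. The point is inside the cross-section and 3.91 mm from the nearest boundary — more than the 1.8 mm shell width (3 × 0.6), so it's in the infill interior.

infill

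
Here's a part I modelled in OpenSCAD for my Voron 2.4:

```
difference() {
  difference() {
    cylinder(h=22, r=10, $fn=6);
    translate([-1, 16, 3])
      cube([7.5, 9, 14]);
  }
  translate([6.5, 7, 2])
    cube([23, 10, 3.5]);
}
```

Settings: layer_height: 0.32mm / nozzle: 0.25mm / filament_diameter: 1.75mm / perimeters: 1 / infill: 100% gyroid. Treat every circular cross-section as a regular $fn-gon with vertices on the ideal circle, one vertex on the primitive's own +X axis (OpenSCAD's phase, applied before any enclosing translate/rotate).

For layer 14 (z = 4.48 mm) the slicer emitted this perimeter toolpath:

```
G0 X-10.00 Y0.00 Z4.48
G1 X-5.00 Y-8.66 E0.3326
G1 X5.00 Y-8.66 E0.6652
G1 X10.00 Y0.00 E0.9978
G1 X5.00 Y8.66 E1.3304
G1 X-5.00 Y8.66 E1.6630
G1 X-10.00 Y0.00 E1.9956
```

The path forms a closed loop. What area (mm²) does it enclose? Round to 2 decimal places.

259.80 mm²

Apply the shoelace formula to the sequence of (X, Y) vertices; enclosed area = 259.80 mm².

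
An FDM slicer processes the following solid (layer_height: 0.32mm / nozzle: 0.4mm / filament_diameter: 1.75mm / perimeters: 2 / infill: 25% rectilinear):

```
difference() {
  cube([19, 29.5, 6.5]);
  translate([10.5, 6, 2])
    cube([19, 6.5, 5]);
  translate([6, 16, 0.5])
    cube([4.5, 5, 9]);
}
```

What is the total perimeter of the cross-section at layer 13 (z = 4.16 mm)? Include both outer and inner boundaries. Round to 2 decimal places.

At z = 4.16 mm: the cube is present — its section is the full 19×29.5 rectangle (perimeter 97.00 mm); the cube at (10.5, 6) (footprint 19×6.5) is included at this height (perimeter 51.00 mm); the cube at (6, 16) (footprint 4.5×5) is included at this height (perimeter 19.00 mm); Subtracting the remaining from the first: starting from the 19×29.5 cube, the 19×6.5 cube at (10.5, 6) partially overlaps it — only the 55.25 mm² overlap (of its 123.50 mm²) is removed, clipping the outline; the 4.5×5 cube at (6, 16) lies wholly inside it (removes its full 22.50 mm² and its 19.00 mm outline becomes a hole wall) — boundary (outer + 1 inner loop) = 133.00 mm. Overall, the cross-section is one region with 1 hole. Total boundary length (outer + inner) = 133.00 mm.

133.00 mm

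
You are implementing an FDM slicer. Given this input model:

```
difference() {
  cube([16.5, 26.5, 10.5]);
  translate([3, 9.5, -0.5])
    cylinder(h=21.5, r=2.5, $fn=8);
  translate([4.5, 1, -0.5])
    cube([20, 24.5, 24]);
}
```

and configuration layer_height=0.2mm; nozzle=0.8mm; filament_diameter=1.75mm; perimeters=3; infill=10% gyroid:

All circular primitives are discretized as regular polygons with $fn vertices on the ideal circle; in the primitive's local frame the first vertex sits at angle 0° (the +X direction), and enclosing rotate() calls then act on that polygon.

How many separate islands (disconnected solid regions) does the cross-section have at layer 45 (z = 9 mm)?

1

At z = 9 mm: the 16.5×26.5 cube contributes its full rectangle; the r=2.5 cylinder at (3, 9.5) contributes a regular 8-gon of circumradius 2.5; the cube at (4.5, 1) (footprint 20×24.5) is included at this height; Subtracting the remaining from the first: starting from the 16.5×26.5 cube, the r=2.5 cylinder at (3, 9.5) lies wholly inside it (removes its full 17.68 mm² and its 15.31 mm outline becomes a hole wall); the 20×24.5 cube at (4.5, 1) partially overlaps it — only the 291.73 mm² overlap (of its 490.00 mm²) is removed, clipping the outline — 1 connected region. Overall, the cross-section is a single solid region. Island count = 1.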